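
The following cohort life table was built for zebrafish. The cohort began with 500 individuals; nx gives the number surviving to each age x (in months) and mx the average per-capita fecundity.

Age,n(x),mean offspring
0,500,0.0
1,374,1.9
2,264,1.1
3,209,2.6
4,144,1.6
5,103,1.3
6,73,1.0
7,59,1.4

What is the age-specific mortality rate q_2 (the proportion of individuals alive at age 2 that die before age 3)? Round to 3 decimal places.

0.208

lx = nx/n0 = nx/500: 1, 0.748, 0.528, 0.418, 0.288, 0.206, 0.146, 0.118
q_2 = (l_2 − l_3) / l_2 = (0.528 − 0.418) / 0.528
     = 0.11 / 0.528 = 0.208333… → 0.208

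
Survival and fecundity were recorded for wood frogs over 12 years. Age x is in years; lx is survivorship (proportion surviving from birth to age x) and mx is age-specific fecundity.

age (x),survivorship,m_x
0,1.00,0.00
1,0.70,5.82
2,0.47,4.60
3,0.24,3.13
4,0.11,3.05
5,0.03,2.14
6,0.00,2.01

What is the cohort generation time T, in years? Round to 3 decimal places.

1.667

lx·mx: 0, 4.074, 2.162, 0.7512, 0.3355, 0.0642, 0 → R0 = 7.3869
x·lx·mx: 0, 4.074, 4.324, 2.2536, 1.342, 0.321, 0 → Σ = 12.3146
T = 12.3146 / 7.3869 = 1.667086… → 1.667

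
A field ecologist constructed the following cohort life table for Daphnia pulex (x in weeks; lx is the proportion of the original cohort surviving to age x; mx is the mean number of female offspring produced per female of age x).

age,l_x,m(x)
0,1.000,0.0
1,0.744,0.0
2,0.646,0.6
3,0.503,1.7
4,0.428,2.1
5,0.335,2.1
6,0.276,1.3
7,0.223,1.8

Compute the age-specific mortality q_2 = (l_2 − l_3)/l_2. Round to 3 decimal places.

0.221

q_2 = (l_2 − l_3) / l_2 = (0.646 − 0.503) / 0.646
     = 0.143 / 0.646 = 0.221362… → 0.221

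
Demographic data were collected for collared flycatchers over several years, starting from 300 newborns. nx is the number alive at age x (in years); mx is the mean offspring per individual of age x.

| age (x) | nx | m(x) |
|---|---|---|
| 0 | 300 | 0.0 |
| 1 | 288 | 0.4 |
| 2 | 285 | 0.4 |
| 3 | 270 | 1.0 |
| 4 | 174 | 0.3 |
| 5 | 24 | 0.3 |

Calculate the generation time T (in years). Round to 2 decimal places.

lx = nx/n0 = nx/300: 1, 0.96, 0.95, 0.9, 0.58, 0.08
lx·mx: 0, 0.384, 0.38, 0.9, 0.174, 0.024 → R0 = 1.862
x·lx·mx: 0, 0.384, 0.76, 2.7, 0.696, 0.12 → Σ = 4.66
T = 4.66 / 1.862 = 2.502685… → 2.50

2.50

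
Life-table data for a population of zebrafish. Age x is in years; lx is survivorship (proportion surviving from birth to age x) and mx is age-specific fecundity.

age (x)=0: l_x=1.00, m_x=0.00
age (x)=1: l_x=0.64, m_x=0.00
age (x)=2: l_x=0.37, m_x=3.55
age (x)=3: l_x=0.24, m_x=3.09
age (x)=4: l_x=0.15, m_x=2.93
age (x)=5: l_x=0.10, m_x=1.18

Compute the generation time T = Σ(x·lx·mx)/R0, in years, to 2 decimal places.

2.76

lx·mx: 0, 0, 1.3135, 0.7416, 0.4395, 0.118 → R0 = 2.6126
x·lx·mx: 0, 0, 2.627, 2.2248, 1.758, 0.59 → Σ = 7.1998
T = 7.1998 / 2.6126 = 2.755799… → 2.76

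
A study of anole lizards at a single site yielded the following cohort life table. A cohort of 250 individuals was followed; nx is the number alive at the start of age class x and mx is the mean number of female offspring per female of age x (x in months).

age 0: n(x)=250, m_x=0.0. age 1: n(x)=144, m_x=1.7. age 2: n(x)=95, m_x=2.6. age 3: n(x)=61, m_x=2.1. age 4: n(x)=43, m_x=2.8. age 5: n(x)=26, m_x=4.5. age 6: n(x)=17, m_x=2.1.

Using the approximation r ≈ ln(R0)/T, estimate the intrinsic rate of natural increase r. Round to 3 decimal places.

0.473

lx = nx/n0 = nx/250: 1, 0.576, 0.38, 0.244, 0.172, 0.104, 0.068
R0 = Σ lx·mx = 0 + 0.9792 + 0.988 + 0.5124 + 0.4816 + 0.468 + 0.1428 = 3.572
Σ x·lx·mx = 9.6156; T = 9.6156/3.572 = 2.69194…
r ≈ ln(R0)/T = ln(3.572)/2.69194… = 0.47294… → 0.473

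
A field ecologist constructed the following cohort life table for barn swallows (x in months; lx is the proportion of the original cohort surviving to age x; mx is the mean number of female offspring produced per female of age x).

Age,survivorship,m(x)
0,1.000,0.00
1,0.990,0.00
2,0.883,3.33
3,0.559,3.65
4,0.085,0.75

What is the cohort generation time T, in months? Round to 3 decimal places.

lx·mx: 0, 0, 2.94039, 2.04035, 0.06375 → R0 = 5.04449
x·lx·mx: 0, 0, 5.88078, 6.12105, 0.255 → Σ = 12.25683
T = 12.25683 / 5.04449 = 2.429746… → 2.430

2.430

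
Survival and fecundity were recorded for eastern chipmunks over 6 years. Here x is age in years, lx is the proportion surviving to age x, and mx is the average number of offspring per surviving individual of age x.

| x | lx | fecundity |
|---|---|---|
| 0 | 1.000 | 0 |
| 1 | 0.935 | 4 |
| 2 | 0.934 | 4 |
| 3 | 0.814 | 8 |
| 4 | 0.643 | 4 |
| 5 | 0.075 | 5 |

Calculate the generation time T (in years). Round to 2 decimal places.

2.53

lx·mx: 0, 3.74, 3.736, 6.512, 2.572, 0.375 → R0 = 16.935
x·lx·mx: 0, 3.74, 7.472, 19.536, 10.288, 1.875 → Σ = 42.911
T = 42.911 / 16.935 = 2.533865… → 2.53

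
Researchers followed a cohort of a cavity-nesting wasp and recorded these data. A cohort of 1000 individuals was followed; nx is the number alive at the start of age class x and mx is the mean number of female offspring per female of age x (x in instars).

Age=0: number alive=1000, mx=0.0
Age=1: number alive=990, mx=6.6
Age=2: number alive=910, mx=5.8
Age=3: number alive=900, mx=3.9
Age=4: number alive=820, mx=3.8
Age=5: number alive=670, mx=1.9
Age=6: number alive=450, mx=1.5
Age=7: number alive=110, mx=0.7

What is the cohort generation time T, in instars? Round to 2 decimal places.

2.49

lx = nx/n0 = nx/1000: 1, 0.99, 0.91, 0.9, 0.82, 0.67, 0.45, 0.11
lx·mx: 0, 6.534, 5.278, 3.51, 3.116, 1.273, 0.675, 0.077 → R0 = 20.463
x·lx·mx: 0, 6.534, 10.556, 10.53, 12.464, 6.365, 4.05, 0.539 → Σ = 51.038
T = 51.038 / 20.463 = 2.49416… → 2.49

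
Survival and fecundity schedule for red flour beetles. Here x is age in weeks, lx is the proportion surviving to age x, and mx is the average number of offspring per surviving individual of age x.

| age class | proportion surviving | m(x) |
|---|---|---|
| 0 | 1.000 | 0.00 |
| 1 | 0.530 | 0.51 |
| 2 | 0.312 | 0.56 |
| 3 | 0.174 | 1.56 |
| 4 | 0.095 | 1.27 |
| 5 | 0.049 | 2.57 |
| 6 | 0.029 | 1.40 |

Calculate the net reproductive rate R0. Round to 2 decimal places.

lx·mx by age: 0, 0.2703, 0.17472, 0.27144, 0.12065, 0.12593, 0.0406
R0 = Σ lx·mx = 1.00364 → 1.00

1.00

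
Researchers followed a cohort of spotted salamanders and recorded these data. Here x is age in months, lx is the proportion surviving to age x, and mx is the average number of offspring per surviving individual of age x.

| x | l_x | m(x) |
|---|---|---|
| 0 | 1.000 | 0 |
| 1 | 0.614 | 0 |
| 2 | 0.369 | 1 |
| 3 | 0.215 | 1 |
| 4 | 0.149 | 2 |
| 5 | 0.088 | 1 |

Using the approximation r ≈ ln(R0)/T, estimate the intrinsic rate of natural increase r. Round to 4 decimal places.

-0.0098

R0 = Σ lx·mx = 0 + 0 + 0.369 + 0.215 + 0.298 + 0.088 = 0.97
Σ x·lx·mx = 3.015; T = 3.015/0.97 = 3.10825…
r ≈ ln(R0)/T = ln(0.97)/3.10825… = -0.009799… → -0.0098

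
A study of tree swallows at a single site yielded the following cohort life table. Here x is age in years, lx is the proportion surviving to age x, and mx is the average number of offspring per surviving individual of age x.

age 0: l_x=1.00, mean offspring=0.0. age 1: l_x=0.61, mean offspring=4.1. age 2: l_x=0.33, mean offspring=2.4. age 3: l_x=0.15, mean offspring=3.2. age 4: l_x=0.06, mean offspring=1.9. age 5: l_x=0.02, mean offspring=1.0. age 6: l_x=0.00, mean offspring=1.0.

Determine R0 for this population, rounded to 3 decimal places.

lx·mx by age: 0, 2.501, 0.792, 0.48, 0.114, 0.02, 0
R0 = Σ lx·mx = 3.907 → 3.907

3.907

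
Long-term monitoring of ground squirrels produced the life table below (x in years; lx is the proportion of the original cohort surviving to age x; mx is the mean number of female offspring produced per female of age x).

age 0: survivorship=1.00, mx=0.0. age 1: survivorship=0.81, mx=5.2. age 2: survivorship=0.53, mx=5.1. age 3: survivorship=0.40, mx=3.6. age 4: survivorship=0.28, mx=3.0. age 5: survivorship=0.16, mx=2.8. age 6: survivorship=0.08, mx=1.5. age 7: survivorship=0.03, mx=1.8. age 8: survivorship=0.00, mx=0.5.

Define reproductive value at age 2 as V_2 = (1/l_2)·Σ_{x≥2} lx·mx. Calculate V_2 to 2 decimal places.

lx·mx for x ≥ 2: 2.703, 1.44, 0.84, 0.448, 0.12, 0.054, 0 → sum = 5.605
V_2 = 5.605 / l_2 = 5.605 / 0.53 = 10.575472… → 10.58

10.58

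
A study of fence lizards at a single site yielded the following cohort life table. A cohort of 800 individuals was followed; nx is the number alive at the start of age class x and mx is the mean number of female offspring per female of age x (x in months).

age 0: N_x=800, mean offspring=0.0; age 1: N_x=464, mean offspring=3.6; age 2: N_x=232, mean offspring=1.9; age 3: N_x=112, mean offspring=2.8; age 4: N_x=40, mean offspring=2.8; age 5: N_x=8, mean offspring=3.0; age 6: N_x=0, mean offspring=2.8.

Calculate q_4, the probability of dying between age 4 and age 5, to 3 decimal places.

lx = nx/n0 = nx/800: 1, 0.58, 0.29, 0.14, 0.05, 0.01, 0
q_4 = (l_4 − l_5) / l_4 = (0.05 − 0.01) / 0.05
     = 0.04 / 0.05 = 0.8 → 0.800

0.800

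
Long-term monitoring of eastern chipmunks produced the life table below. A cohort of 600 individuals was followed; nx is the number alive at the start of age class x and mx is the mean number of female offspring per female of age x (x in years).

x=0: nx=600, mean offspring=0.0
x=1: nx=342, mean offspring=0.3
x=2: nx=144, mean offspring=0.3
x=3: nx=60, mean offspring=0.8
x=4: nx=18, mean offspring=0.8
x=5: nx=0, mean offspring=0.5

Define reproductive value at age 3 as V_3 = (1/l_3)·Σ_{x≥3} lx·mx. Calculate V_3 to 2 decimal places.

lx = nx/n0 = nx/600: 1, 0.57, 0.24, 0.1, 0.03, 0
lx·mx for x ≥ 3: 0.08, 0.024, 0 → sum = 0.104
V_3 = 0.104 / l_3 = 0.104 / 0.1 = 1.04 → 1.04

1.04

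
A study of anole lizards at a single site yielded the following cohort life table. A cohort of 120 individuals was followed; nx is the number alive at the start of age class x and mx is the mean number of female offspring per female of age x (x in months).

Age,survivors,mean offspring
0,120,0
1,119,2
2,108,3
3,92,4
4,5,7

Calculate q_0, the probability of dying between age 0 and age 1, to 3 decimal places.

lx = nx/n0 = nx/120: 1, 0.99167…, 0.9, 0.76667…, 0.04167…
q_0 = (l_0 − l_1) / l_0 = (1 − 0.991667…) / 1
     = 0.008333… / 1 = 0.008333… → 0.008

0.008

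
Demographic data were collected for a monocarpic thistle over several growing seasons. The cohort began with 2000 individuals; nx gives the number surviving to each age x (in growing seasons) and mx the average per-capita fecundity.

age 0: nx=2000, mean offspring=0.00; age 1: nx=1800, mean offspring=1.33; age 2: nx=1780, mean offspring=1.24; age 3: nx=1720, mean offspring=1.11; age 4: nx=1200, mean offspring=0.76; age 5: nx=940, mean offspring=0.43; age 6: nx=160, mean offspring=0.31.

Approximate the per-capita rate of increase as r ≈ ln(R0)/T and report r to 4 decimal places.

0.5835

lx = nx/n0 = nx/2000: 1, 0.9, 0.89, 0.86, 0.6, 0.47, 0.08
R0 = Σ lx·mx = 0 + 1.197 + 1.1036 + 0.9546 + 0.456 + 0.2021 + 0.0248 = 3.9381
Σ x·lx·mx = 9.2513; T = 9.2513/3.9381 = 2.34918…
r ≈ ln(R0)/T = ln(3.9381)/2.34918… = 0.58348… → 0.5835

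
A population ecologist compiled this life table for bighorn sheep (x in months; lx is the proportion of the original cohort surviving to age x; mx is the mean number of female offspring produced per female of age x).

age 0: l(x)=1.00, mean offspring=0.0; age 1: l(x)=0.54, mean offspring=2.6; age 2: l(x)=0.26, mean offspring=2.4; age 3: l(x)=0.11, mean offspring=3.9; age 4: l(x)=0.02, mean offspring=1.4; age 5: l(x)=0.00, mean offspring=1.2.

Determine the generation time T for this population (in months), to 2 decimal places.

lx·mx: 0, 1.404, 0.624, 0.429, 0.028, 0 → R0 = 2.485
x·lx·mx: 0, 1.404, 1.248, 1.287, 0.112, 0 → Σ = 4.051
T = 4.051 / 2.485 = 1.630181… → 1.63

1.63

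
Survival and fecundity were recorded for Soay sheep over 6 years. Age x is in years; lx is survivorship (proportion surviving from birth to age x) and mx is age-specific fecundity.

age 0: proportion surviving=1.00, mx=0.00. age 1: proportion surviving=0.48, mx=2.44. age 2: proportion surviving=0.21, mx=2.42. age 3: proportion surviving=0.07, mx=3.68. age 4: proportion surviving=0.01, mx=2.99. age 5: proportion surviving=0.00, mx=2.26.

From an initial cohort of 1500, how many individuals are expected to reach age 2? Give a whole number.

Expected survivors = N0 · l_2 = 1500 × 0.21 = 315 → 315

315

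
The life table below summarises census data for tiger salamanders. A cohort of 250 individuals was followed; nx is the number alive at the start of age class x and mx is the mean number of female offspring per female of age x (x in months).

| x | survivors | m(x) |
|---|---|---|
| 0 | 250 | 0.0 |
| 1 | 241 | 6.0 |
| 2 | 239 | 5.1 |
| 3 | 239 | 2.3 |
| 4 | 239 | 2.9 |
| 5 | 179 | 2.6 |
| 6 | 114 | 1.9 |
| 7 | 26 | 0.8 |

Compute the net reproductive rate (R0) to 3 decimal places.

18.442

lx = nx/n0 = nx/250: 1, 0.964, 0.956, 0.956, 0.956, 0.716, 0.456, 0.104
lx·mx by age: 0, 5.784, 4.8756, 2.1988, 2.7724, 1.8616, 0.8664, 0.0832
R0 = Σ lx·mx = 18.442 → 18.442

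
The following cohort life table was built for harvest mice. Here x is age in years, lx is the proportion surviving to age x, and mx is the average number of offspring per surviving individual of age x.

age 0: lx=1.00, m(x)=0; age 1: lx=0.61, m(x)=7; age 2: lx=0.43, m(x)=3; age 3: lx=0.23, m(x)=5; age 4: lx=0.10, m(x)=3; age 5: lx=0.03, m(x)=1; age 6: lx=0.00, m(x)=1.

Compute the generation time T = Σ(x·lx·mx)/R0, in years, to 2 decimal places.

1.65

lx·mx: 0, 4.27, 1.29, 1.15, 0.3, 0.03, 0 → R0 = 7.04
x·lx·mx: 0, 4.27, 2.58, 3.45, 1.2, 0.15, 0 → Σ = 11.65
T = 11.65 / 7.04 = 1.65483… → 1.65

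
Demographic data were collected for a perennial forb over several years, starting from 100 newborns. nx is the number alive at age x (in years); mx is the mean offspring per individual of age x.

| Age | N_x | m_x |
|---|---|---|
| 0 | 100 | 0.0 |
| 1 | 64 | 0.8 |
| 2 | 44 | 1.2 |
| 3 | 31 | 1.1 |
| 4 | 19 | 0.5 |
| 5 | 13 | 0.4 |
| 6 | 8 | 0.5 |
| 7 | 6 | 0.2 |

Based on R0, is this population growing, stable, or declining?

growing

lx = nx/n0 = nx/100: 1, 0.64, 0.44, 0.31, 0.19, 0.13, 0.08, 0.06
R0 = Σ lx·mx = 0 + 0.512 + 0.528 + 0.341 + 0.095 + 0.052 + 0.04 + 0.012 = 1.58
R0 > 1, so the population is growing.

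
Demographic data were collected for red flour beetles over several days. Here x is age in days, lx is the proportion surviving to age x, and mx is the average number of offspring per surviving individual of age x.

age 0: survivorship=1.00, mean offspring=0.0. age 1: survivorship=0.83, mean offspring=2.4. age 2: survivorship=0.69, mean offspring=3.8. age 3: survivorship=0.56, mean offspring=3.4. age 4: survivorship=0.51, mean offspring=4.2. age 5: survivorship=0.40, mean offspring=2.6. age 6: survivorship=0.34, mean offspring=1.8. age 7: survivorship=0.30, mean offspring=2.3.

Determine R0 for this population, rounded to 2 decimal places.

11.00

lx·mx by age: 0, 1.992, 2.622, 1.904, 2.142, 1.04, 0.612, 0.69
R0 = Σ lx·mx = 11.002 → 11.00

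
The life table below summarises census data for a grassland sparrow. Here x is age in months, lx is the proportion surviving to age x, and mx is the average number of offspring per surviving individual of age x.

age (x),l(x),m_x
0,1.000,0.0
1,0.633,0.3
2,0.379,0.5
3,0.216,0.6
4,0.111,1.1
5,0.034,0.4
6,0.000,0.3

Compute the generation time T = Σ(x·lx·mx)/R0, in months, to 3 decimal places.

2.349

lx·mx: 0, 0.1899, 0.1895, 0.1296, 0.1221, 0.0136, 0 → R0 = 0.6447
x·lx·mx: 0, 0.1899, 0.379, 0.3888, 0.4884, 0.068, 0 → Σ = 1.5141
T = 1.5141 / 0.6447 = 2.348534… → 2.349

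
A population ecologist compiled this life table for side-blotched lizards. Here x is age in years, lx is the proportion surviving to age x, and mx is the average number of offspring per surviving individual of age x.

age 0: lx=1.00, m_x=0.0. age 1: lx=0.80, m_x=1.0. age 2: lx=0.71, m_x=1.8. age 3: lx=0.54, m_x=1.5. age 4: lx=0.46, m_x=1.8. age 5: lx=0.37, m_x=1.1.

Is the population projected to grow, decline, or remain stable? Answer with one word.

R0 = Σ lx·mx = 0 + 0.8 + 1.278 + 0.81 + 0.828 + 0.407 = 4.123
R0 > 1, so the population is growing.

growing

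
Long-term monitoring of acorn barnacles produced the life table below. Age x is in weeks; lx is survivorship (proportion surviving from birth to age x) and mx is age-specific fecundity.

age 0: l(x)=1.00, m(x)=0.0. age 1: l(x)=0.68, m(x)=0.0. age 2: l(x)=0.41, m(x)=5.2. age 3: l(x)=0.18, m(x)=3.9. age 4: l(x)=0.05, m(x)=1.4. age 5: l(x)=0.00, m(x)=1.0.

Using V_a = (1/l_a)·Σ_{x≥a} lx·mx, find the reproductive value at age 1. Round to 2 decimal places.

4.27

lx·mx for x ≥ 1: 0, 2.132, 0.702, 0.07, 0 → sum = 2.904
V_1 = 2.904 / l_1 = 2.904 / 0.68 = 4.270588… → 4.27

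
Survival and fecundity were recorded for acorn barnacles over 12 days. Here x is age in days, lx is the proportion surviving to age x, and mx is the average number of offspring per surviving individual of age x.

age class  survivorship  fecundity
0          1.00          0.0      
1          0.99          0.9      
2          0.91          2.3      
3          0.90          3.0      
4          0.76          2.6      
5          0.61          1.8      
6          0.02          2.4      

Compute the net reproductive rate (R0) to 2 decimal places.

8.81

lx·mx by age: 0, 0.891, 2.093, 2.7, 1.976, 1.098, 0.048
R0 = Σ lx·mx = 8.806 → 8.81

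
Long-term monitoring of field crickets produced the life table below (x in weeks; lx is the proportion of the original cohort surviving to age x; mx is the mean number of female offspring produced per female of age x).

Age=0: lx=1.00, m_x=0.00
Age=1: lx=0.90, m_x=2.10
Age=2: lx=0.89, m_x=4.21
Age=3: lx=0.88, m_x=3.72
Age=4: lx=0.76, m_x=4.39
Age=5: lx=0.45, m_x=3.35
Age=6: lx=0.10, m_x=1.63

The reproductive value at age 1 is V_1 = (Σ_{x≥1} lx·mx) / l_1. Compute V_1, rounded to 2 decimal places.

lx·mx for x ≥ 1: 1.89, 3.7469, 3.2736, 3.3364, 1.5075, 0.163 → sum = 13.9174
V_1 = 13.9174 / l_1 = 13.9174 / 0.9 = 15.463778… → 15.46

15.46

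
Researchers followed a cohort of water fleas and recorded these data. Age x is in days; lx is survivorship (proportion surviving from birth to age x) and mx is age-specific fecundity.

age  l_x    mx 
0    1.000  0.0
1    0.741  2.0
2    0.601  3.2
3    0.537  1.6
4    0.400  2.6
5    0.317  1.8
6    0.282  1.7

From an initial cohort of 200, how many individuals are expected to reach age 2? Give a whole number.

Expected survivors = N0 · l_2 = 200 × 0.601 = 120.2 → 120

120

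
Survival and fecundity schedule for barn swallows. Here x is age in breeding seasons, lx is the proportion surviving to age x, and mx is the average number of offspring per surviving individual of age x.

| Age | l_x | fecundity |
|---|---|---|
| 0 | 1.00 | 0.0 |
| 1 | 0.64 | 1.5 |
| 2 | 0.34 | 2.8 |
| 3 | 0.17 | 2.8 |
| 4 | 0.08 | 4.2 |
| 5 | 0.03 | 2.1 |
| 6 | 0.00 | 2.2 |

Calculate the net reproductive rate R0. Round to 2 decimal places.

lx·mx by age: 0, 0.96, 0.952, 0.476, 0.336, 0.063, 0
R0 = Σ lx·mx = 2.787 → 2.79

2.79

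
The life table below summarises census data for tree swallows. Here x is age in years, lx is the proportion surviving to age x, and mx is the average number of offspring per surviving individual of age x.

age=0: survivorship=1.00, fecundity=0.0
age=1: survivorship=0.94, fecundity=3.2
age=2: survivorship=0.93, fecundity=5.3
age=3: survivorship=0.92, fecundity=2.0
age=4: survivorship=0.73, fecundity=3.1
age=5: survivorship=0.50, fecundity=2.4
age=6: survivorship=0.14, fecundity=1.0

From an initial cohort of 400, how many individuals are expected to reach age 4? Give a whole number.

292

Expected survivors = N0 · l_4 = 400 × 0.73 = 292 → 292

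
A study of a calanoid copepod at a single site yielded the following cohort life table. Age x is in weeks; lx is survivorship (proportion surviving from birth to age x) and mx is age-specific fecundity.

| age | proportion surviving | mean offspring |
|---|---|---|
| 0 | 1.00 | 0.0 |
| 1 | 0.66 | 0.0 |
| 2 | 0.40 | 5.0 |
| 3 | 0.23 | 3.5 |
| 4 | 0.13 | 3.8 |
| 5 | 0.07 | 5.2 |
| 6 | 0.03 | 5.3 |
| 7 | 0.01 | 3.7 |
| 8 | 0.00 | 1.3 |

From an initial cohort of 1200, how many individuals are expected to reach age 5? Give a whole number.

Expected survivors = N0 · l_5 = 1200 × 0.07 = 84 → 84

84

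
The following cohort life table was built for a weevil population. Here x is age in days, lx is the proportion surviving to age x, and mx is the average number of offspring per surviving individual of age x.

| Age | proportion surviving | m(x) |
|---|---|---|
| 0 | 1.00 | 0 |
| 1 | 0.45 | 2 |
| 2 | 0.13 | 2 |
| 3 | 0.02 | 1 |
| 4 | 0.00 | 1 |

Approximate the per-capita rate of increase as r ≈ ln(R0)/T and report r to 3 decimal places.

0.132

R0 = Σ lx·mx = 0 + 0.9 + 0.26 + 0.02 + 0 = 1.18
Σ x·lx·mx = 1.48; T = 1.48/1.18 = 1.25424…
r ≈ ln(R0)/T = ln(1.18)/1.25424… = 0.13196… → 0.132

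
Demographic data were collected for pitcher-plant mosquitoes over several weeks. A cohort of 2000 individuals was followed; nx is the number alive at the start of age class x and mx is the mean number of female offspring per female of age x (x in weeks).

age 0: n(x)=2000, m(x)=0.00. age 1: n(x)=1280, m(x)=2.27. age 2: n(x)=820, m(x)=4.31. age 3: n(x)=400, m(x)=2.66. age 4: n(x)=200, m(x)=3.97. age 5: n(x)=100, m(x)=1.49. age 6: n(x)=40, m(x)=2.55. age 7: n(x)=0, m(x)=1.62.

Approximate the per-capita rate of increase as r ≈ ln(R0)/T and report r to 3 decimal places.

0.702

lx = nx/n0 = nx/2000: 1, 0.64, 0.41, 0.2, 0.1, 0.05, 0.02, 0
R0 = Σ lx·mx = 0 + 1.4528 + 1.7671 + 0.532 + 0.397 + 0.0745 + 0.051 + 0 = 4.2744
Σ x·lx·mx = 8.8495; T = 8.8495/4.2744 = 2.07035…
r ≈ ln(R0)/T = ln(4.2744)/2.07035… = 0.70164… → 0.702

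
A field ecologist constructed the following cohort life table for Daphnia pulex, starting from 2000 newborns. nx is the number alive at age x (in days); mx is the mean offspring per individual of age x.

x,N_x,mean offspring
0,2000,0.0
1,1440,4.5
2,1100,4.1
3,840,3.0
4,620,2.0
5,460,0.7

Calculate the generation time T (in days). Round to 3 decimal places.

lx = nx/n0 = nx/2000: 1, 0.72, 0.55, 0.42, 0.31, 0.23
lx·mx: 0, 3.24, 2.255, 1.26, 0.62, 0.161 → R0 = 7.536
x·lx·mx: 0, 3.24, 4.51, 3.78, 2.48, 0.805 → Σ = 14.815
T = 14.815 / 7.536 = 1.965897… → 1.966

1.966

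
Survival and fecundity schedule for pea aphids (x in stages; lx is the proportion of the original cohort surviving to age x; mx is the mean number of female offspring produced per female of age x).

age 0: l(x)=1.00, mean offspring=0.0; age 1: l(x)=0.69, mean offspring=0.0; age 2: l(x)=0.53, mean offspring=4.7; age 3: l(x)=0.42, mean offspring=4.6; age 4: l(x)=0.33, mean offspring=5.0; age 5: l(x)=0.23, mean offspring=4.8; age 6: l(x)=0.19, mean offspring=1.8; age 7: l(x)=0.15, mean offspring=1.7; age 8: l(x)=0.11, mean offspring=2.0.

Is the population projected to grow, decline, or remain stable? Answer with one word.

R0 = Σ lx·mx = 0 + 0 + 2.491 + 1.932 + 1.65 + 1.104 + 0.342 + 0.255 + 0.22 = 7.994
R0 > 1, so the population is growing.

growing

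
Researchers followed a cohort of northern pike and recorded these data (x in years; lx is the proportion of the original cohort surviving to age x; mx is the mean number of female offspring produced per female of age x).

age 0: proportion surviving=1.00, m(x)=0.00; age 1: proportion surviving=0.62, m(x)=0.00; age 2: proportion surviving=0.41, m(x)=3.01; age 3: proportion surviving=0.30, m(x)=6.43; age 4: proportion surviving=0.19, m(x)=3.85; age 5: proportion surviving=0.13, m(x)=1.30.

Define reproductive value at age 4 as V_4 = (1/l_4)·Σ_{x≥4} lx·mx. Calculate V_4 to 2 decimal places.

lx·mx for x ≥ 4: 0.7315, 0.169 → sum = 0.9005
V_4 = 0.9005 / l_4 = 0.9005 / 0.19 = 4.739474… → 4.74

4.74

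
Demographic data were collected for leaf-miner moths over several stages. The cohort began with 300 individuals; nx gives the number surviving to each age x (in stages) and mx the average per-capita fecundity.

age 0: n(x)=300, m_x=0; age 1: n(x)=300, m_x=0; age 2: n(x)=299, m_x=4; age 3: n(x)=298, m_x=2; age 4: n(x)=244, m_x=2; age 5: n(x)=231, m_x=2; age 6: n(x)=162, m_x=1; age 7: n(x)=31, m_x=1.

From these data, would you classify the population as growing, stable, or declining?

growing

lx = nx/n0 = nx/300: 1, 1, 0.99667…, 0.99333…, 0.81333…, 0.77, 0.54, 0.10333…
R0 = Σ lx·mx = 0 + 0 + 3.986667… + 1.986667… + 1.626667… + 1.54 + 0.54 + 0.103333… = 9.783333…
R0 > 1, so the population is growing.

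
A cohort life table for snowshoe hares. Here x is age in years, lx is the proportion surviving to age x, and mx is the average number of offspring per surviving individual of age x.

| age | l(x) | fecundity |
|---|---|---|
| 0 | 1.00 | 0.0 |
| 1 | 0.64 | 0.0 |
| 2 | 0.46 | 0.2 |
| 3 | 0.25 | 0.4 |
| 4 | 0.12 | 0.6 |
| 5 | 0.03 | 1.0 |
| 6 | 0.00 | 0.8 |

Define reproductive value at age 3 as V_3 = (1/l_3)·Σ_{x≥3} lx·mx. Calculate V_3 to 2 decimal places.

lx·mx for x ≥ 3: 0.1, 0.072, 0.03, 0 → sum = 0.202
V_3 = 0.202 / l_3 = 0.202 / 0.25 = 0.808 → 0.81

0.81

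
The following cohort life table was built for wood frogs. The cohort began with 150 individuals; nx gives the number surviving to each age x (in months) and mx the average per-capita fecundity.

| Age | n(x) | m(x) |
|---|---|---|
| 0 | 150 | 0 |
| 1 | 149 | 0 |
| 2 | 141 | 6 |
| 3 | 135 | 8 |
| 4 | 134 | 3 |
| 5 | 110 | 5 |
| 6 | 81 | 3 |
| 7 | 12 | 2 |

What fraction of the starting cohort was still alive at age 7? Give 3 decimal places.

0.080

l_7 = n_7/n_0 = 12/150 = 0.08 → 0.080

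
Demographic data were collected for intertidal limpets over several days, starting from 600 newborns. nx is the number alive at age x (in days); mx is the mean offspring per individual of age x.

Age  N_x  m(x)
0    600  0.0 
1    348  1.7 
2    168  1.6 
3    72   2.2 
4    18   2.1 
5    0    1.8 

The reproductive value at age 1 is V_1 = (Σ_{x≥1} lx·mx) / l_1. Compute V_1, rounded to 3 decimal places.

lx = nx/n0 = nx/600: 1, 0.58, 0.28, 0.12, 0.03, 0
lx·mx for x ≥ 1: 0.986, 0.448, 0.264, 0.063, 0 → sum = 1.761
V_1 = 1.761 / l_1 = 1.761 / 0.58 = 3.036207… → 3.036

3.036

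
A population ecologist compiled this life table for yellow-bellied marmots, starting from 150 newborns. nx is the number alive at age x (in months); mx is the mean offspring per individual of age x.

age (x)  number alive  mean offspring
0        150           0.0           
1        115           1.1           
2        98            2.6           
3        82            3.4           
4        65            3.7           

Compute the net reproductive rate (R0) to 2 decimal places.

6.00

lx = nx/n0 = nx/150: 1, 0.76667…, 0.65333…, 0.54667…, 0.43333…
lx·mx by age: 0, 0.843333…, 1.698667…, 1.858667…, 1.603333…
R0 = Σ lx·mx = 6.004… → 6.00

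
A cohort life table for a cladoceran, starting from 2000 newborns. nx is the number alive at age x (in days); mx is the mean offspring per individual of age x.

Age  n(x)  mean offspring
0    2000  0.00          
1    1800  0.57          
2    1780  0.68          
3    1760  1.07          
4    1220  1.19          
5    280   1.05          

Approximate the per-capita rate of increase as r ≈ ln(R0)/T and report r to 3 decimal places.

lx = nx/n0 = nx/2000: 1, 0.9, 0.89, 0.88, 0.61, 0.14
R0 = Σ lx·mx = 0 + 0.513 + 0.6052 + 0.9416 + 0.7259 + 0.147 = 2.9327
Σ x·lx·mx = 8.1868; T = 8.1868/2.9327 = 2.79156…
r ≈ ln(R0)/T = ln(2.9327)/2.79156… = 0.38542… → 0.385

0.385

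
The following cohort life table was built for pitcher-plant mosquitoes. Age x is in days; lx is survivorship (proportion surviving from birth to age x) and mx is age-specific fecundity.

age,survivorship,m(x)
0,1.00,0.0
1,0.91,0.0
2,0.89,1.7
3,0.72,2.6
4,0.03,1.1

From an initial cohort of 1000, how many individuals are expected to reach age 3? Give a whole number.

720

Expected survivors = N0 · l_3 = 1000 × 0.72 = 720 → 720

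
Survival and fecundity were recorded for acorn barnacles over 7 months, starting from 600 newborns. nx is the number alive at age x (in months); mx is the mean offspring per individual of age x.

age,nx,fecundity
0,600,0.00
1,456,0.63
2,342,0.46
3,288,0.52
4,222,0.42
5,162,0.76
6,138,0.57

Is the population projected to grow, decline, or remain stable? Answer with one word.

growing

lx = nx/n0 = nx/600: 1, 0.76, 0.57, 0.48, 0.37, 0.27, 0.23
R0 = Σ lx·mx = 0 + 0.4788 + 0.2622 + 0.2496 + 0.1554 + 0.2052 + 0.1311 = 1.4823
R0 > 1, so the population is growing.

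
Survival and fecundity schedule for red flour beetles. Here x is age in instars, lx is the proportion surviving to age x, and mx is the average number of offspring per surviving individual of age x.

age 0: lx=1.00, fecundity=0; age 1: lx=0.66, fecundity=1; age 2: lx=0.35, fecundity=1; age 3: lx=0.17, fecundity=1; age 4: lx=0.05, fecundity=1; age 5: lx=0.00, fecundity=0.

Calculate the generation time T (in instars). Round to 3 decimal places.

lx·mx: 0, 0.66, 0.35, 0.17, 0.05, 0 → R0 = 1.23
x·lx·mx: 0, 0.66, 0.7, 0.51, 0.2, 0 → Σ = 2.07
T = 2.07 / 1.23 = 1.682927… → 1.683

1.683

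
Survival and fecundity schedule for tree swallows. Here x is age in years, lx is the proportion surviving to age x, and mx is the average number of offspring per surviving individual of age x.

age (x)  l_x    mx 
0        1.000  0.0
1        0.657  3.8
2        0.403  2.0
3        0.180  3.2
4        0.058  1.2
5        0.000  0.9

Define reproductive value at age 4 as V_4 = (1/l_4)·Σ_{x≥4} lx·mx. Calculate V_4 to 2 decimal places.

1.20

lx·mx for x ≥ 4: 0.0696, 0 → sum = 0.0696
V_4 = 0.0696 / l_4 = 0.0696 / 0.058 = 1.2 → 1.20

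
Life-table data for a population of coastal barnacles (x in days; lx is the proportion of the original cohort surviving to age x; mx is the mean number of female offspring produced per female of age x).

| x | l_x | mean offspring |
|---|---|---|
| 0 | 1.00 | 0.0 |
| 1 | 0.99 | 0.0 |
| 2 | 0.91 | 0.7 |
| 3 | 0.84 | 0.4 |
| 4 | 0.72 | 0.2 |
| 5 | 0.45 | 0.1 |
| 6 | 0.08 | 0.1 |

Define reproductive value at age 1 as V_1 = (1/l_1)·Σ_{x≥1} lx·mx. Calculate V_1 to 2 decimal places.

1.18

lx·mx for x ≥ 1: 0, 0.637, 0.336, 0.144, 0.045, 0.008 → sum = 1.17
V_1 = 1.17 / l_1 = 1.17 / 0.99 = 1.181818… → 1.18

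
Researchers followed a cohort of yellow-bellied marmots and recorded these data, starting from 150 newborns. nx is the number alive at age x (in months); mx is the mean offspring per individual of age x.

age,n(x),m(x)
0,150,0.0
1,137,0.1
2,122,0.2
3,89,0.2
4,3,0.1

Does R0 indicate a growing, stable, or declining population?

lx = nx/n0 = nx/150: 1, 0.91333…, 0.81333…, 0.59333…, 0.02
R0 = Σ lx·mx = 0 + 0.091333… + 0.162667… + 0.118667… + 0.002 = 0.374667…
R0 < 1, so the population is declining.

declining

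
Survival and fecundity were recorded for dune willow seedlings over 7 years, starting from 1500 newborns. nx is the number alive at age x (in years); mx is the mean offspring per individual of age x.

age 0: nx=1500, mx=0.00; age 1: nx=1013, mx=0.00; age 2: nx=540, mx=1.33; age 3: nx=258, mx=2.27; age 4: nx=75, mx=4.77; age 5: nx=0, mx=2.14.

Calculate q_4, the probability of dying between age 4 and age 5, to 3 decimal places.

lx = nx/n0 = nx/1500: 1, 0.67533…, 0.36, 0.172, 0.05, 0
q_4 = (l_4 − l_5) / l_4 = (0.05 − 0) / 0.05
     = 0.05 / 0.05 = 1 → 1.000

1.000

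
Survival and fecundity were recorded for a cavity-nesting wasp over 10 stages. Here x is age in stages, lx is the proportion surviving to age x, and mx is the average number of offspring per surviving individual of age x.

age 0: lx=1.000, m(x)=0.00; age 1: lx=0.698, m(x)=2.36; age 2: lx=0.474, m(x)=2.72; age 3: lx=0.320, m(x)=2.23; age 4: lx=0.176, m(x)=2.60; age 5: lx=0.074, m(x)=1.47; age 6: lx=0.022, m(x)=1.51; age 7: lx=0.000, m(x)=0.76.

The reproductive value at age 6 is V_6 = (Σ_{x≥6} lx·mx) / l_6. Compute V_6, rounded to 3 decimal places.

lx·mx for x ≥ 6: 0.03322, 0 → sum = 0.03322
V_6 = 0.03322 / l_6 = 0.03322 / 0.022 = 1.51 → 1.510

1.510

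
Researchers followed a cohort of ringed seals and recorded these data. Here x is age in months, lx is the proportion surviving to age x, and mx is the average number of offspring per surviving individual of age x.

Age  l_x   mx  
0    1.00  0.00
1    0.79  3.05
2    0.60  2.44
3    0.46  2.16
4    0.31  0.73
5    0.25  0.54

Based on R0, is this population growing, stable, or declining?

growing

R0 = Σ lx·mx = 0 + 2.4095 + 1.464 + 0.9936 + 0.2263 + 0.135 = 5.2284
R0 > 1, so the population is growing.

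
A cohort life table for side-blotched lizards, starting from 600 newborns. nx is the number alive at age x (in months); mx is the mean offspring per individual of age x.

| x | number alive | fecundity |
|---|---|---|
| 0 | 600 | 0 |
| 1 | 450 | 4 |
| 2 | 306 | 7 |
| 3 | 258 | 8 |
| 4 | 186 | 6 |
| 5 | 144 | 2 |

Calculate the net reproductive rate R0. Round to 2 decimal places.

12.35

lx = nx/n0 = nx/600: 1, 0.75, 0.51, 0.43, 0.31, 0.24
lx·mx by age: 0, 3, 3.57, 3.44, 1.86, 0.48
R0 = Σ lx·mx = 12.35 → 12.35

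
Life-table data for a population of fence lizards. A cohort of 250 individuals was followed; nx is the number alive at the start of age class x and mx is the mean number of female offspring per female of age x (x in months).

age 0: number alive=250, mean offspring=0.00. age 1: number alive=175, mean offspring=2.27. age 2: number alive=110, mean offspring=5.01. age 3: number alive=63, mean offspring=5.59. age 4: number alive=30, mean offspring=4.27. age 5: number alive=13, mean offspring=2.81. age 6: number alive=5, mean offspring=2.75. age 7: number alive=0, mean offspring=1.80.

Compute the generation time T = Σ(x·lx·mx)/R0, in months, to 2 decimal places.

2.25

lx = nx/n0 = nx/250: 1, 0.7, 0.44, 0.252, 0.12, 0.052, 0.02, 0
lx·mx: 0, 1.589, 2.2044, 1.40868, 0.5124, 0.14612, 0.055, 0 → R0 = 5.9156
x·lx·mx: 0, 1.589, 4.4088, 4.22604, 2.0496, 0.7306, 0.33, 0 → Σ = 13.33404
T = 13.33404 / 5.9156 = 2.254047… → 2.25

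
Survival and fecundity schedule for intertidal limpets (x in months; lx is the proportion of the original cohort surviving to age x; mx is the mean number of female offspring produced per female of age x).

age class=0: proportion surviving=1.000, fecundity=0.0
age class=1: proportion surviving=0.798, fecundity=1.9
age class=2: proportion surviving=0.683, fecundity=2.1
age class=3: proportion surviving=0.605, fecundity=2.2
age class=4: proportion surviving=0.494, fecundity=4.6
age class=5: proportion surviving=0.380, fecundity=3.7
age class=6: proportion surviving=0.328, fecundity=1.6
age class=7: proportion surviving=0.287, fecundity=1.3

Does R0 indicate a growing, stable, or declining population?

R0 = Σ lx·mx = 0 + 1.5162 + 1.4343 + 1.331 + 2.2724 + 1.406 + 0.5248 + 0.3731 = 8.8578
R0 > 1, so the population is growing.

growing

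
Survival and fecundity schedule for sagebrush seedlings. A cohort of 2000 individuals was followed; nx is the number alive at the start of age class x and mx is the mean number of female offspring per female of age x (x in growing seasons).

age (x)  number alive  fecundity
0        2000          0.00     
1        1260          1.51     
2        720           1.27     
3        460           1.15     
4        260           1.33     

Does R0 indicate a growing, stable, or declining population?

lx = nx/n0 = nx/2000: 1, 0.63, 0.36, 0.23, 0.13
R0 = Σ lx·mx = 0 + 0.9513 + 0.4572 + 0.2645 + 0.1729 = 1.8459
R0 > 1, so the population is growing.

growing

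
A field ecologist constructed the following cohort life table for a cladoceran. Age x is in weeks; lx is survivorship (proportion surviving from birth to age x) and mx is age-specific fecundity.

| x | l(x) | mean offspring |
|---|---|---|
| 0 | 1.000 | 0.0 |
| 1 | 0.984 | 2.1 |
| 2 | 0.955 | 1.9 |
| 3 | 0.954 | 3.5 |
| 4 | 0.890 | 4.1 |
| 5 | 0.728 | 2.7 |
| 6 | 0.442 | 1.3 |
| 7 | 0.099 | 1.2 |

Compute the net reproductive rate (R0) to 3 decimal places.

13.528

lx·mx by age: 0, 2.0664, 1.8145, 3.339, 3.649, 1.9656, 0.5746, 0.1188
R0 = Σ lx·mx = 13.5279 → 13.528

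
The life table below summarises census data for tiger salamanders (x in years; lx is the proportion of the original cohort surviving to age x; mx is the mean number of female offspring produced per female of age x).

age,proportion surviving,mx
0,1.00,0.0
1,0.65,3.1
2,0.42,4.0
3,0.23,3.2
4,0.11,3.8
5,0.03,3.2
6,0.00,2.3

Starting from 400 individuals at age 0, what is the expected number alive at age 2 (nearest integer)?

Expected survivors = N0 · l_2 = 400 × 0.42 = 168 → 168

168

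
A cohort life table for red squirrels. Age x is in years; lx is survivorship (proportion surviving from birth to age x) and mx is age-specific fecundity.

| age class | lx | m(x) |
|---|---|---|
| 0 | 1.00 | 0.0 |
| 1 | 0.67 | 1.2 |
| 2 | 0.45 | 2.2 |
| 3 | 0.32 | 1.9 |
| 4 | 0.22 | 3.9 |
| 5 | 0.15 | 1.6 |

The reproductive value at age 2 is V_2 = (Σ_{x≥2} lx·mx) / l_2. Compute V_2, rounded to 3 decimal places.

lx·mx for x ≥ 2: 0.99, 0.608, 0.858, 0.24 → sum = 2.696
V_2 = 2.696 / l_2 = 2.696 / 0.45 = 5.991111… → 5.991

5.991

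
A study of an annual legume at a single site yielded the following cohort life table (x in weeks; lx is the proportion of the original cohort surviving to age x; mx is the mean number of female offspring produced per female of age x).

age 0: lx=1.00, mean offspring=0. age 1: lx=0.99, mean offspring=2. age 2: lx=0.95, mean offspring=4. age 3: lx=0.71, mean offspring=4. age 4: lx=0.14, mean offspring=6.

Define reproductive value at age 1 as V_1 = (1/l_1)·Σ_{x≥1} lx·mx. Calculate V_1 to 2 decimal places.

9.56

lx·mx for x ≥ 1: 1.98, 3.8, 2.84, 0.84 → sum = 9.46
V_1 = 9.46 / l_1 = 9.46 / 0.99 = 9.555556… → 9.56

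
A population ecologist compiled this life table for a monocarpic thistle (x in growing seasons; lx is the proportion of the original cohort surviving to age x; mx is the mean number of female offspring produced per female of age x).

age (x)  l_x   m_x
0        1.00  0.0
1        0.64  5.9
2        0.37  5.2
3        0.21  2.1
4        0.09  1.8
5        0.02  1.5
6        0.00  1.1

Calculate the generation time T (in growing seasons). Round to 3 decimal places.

1.539

lx·mx: 0, 3.776, 1.924, 0.441, 0.162, 0.03, 0 → R0 = 6.333
x·lx·mx: 0, 3.776, 3.848, 1.323, 0.648, 0.15, 0 → Σ = 9.745
T = 9.745 / 6.333 = 1.538765… → 1.539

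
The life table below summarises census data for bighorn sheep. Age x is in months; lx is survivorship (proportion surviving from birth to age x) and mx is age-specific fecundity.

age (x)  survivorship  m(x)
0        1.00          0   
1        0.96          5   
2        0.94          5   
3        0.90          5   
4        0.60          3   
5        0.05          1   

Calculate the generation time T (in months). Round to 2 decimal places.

2.22

lx·mx: 0, 4.8, 4.7, 4.5, 1.8, 0.05 → R0 = 15.85
x·lx·mx: 0, 4.8, 9.4, 13.5, 7.2, 0.25 → Σ = 35.15
T = 35.15 / 15.85 = 2.217666… → 2.22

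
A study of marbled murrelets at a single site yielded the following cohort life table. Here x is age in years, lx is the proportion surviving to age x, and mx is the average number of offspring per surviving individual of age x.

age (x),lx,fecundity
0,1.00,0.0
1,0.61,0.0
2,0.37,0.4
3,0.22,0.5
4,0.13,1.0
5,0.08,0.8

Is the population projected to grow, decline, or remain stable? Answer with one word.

R0 = Σ lx·mx = 0 + 0 + 0.148 + 0.11 + 0.13 + 0.064 = 0.452
R0 < 1, so the population is declining.

declining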